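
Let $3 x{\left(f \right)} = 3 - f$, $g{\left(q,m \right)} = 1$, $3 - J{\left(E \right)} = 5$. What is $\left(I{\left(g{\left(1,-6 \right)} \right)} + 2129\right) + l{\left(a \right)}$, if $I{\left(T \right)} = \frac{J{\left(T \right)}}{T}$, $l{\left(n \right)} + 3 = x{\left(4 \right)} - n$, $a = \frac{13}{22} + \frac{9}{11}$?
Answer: $\frac{140069}{66} \approx 2122.3$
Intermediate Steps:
$J{\left(E \right)} = -2$ ($J{\left(E \right)} = 3 - 5 = -2$)
$x{\left(f \right)} = 1 - \frac{f}{3}$ ($x{\left(f \right)} = \frac{3 - f}{3} = 1 - \frac{f}{3}$)
$a = \frac{31}{22}$ ($a = 13 \cdot \frac{1}{22} + 9 \cdot \frac{1}{11} = \frac{13}{22} + \frac{9}{11} = \frac{31}{22} \approx 1.4091$)
$l{\left(n \right)} = - \frac{10}{3} - n$ ($l{\left(n \right)} = -3 - \left(\frac{1}{3} + n\right) = - \frac{10}{3} - n$)
$I{\left(T \right)} = - \frac{2}{T}$
$\left(I{\left(g{\left(1,-6 \right)} \right)} + 2129\right) + l{\left(a \right)} = \left(- \frac{2}{1} + 2129\right) - \frac{313}{66} = \left(\left(-2\right) 1 + 2129\right) - \frac{313}{66} = \left(-2 + 2129\right) - \frac{313}{66} = 2127 - \frac{313}{66} = \frac{140069}{66}$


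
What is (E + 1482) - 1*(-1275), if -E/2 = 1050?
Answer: 657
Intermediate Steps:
E = -2100 (E = -2*1050 = -2100)
(E + 1482) - 1*(-1275) = (-2100 + 1482) - 1*(-1275) = -618 + 1275 = 657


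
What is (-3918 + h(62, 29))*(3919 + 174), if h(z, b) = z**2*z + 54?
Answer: 959661152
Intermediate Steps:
h(z, b) = 54 + z**3 (h(z, b) = z**3 + 54 = 54 + z**3)
(-3918 + h(62, 29))*(3919 + 174) = (-3918 + (54 + 62**3))*(3919 + 174) = (-3918 + (54 + 238328))*4093 = (-3918 + 238382)*4093 = 234464*4093 = 959661152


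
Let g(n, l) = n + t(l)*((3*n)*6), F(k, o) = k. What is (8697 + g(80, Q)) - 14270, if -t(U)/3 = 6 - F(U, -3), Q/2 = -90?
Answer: -809013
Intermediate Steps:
Q = -180 (Q = 2*(-90) = -180)
t(U) = -18 + 3*U (t(U) = -3*(6 - U) = -18 + 3*U)
g(n, l) = n + 18*n*(-18 + 3*l) (g(n, l) = n + (-18 + 3*l)*((3*n)*6) = n + (-18 + 3*l)*(18*n) = n + 18*n*(-18 + 3*l))
(8697 + g(80, Q)) - 14270 = (8697 + 80*(-323 + 54*(-180))) - 14270 = (8697 + 80*(-323 - 9720)) - 14270 = (8697 + 80*(-10043)) - 14270 = (8697 - 803440) - 14270 = -794743 - 14270 = -809013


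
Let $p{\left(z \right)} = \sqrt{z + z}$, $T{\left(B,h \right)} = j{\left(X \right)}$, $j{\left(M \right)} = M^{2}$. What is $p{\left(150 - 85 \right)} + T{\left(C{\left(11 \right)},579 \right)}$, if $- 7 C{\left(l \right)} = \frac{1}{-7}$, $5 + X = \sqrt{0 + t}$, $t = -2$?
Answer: $\sqrt{130} + \left(5 - i \sqrt{2}\right)^{2} \approx 34.402 - 14.142 i$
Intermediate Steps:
$X = -5 + i \sqrt{2}$ ($X = -5 + \sqrt{0 - 2} = -5 + \sqrt{-2} = -5 + i \sqrt{2} \approx -5.0 + 1.4142 i$)
$C{\left(l \right)} = \frac{1}{49}$ ($C{\left(l \right)} = - \frac{1}{7 \left(-7\right)} = \left(- \frac{1}{7}\right) \left(- \frac{1}{7}\right) = \frac{1}{49}$)
$T{\left(B,h \right)} = \left(-5 + i \sqrt{2}\right)^{2}$
$p{\left(z \right)} = \sqrt{2} \sqrt{z}$ ($p{\left(z \right)} = \sqrt{2 z} = \sqrt{2} \sqrt{z}$)
$p{\left(150 - 85 \right)} + T{\left(C{\left(11 \right)},579 \right)} = \sqrt{2} \sqrt{150 - 85} + \left(5 - i \sqrt{2}\right)^{2} = \sqrt{2} \sqrt{65} + \left(5 - i \sqrt{2}\right)^{2} = \sqrt{130} + \left(5 - i \sqrt{2}\right)^{2}$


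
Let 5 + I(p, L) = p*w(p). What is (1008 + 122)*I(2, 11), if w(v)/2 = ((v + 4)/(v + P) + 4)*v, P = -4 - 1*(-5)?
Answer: 48590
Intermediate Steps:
P = 1 (P = -4 + 5 = 1)
w(v) = 2*v*(4 + (4 + v)/(1 + v)) (w(v) = 2*(((v + 4)/(v + 1) + 4)*v) = 2*(((4 + v)/(1 + v) + 4)*v) = 2*((4 + (4 + v)/(1 + v))*v) = 2*(v*(4 + (4 + v)/(1 + v))) = 2*v*(4 + (4 + v)/(1 + v)))
I(p, L) = -5 + 2*p²*(8 + 5*p)/(1 + p) (I(p, L) = -5 + p*(2*p*(8 + 5*p)/(1 + p)) = -5 + 2*p²*(8 + 5*p)/(1 + p))
(1008 + 122)*I(2, 11) = (1008 + 122)*((-5 - 5*2 + 2²*(16 + 10*2))/(1 + 2)) = 1130*((-5 - 10 + 4*(16 + 20))/3) = 1130*((-5 - 10 + 4*36)/3) = 1130*((-5 - 10 + 144)/3) = 1130*((⅓)*129) = 1130*43 = 48590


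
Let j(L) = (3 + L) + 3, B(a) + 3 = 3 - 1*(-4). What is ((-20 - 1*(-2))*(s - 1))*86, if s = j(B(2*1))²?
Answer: -153252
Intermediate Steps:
B(a) = 4 (B(a) = -3 + (3 - 1*(-4)) = -3 + (3 + 4) = -3 + 7 = 4)
j(L) = 6 + L
s = 100 (s = (6 + 4)² = 10² = 100)
((-20 - 1*(-2))*(s - 1))*86 = ((-20 - 1*(-2))*(100 - 1))*86 = ((-20 + 2)*99)*86 = -18*99*86 = -1782*86 = -153252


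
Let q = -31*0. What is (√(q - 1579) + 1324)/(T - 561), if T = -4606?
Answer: -1324/5167 - I*√1579/5167 ≈ -0.25624 - 0.0076905*I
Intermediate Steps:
q = 0
(√(q - 1579) + 1324)/(T - 561) = (√(0 - 1579) + 1324)/(-4606 - 561) = (√(-1579) + 1324)/(-5167) = (I*√1579 + 1324)*(-1/5167) = (1324 + I*√1579)*(-1/5167) = -1324/5167 - I*√1579/5167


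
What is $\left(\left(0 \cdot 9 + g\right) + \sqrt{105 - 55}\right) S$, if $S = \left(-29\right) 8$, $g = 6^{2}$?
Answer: $-8352 - 1160 \sqrt{2} \approx -9992.5$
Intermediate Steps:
$g = 36$
$S = -232$
$\left(\left(0 \cdot 9 + g\right) + \sqrt{105 - 55}\right) S = \left(\left(0 \cdot 9 + 36\right) + \sqrt{105 - 55}\right) \left(-232\right) = \left(\left(0 + 36\right) + \sqrt{50}\right) \left(-232\right) = \left(36 + 5 \sqrt{2}\right) \left(-232\right) = -8352 - 1160 \sqrt{2}$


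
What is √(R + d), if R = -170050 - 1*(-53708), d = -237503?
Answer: I*√353845 ≈ 594.85*I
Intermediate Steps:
R = -116342 (R = -170050 + 53708 = -116342)
√(R + d) = √(-116342 - 237503) = √(-353845) = I*√353845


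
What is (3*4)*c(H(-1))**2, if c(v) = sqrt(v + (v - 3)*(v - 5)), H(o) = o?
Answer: 276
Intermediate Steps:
c(v) = sqrt(v + (-5 + v)*(-3 + v)) (c(v) = sqrt(v + (-3 + v)*(-5 + v)) = sqrt(v + (-5 + v)*(-3 + v)))
(3*4)*c(H(-1))**2 = (3*4)*(sqrt(15 + (-1)**2 - 7*(-1)))**2 = 12*(sqrt(15 + 1 + 7))**2 = 12*(sqrt(23))**2 = 12*23 = 276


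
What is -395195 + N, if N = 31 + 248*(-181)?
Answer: -440052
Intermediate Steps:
N = -44857 (N = 31 - 44888 = -44857)
-395195 + N = -395195 - 44857 = -440052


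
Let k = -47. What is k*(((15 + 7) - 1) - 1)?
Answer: -940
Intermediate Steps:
k*(((15 + 7) - 1) - 1) = -47*(((15 + 7) - 1) - 1) = -47*((22 - 1) - 1) = -47*(21 - 1) = -47*20 = -940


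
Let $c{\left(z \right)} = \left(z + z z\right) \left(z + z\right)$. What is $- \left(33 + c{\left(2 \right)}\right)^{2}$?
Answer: $-3249$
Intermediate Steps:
$c{\left(z \right)} = 2 z \left(z + z^{2}\right)$ ($c{\left(z \right)} = \left(z + z^{2}\right) 2 z = 2 z \left(z + z^{2}\right)$)
$- \left(33 + c{\left(2 \right)}\right)^{2} = - \left(33 + 2 \cdot 2^{2} \left(1 + 2\right)\right)^{2} = - \left(33 + 2 \cdot 4 \cdot 3\right)^{2} = - \left(33 + 24\right)^{2} = - 57^{2} = \left(-1\right) 3249 = -3249$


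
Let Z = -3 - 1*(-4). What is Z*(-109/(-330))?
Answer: 109/330 ≈ 0.33030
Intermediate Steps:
Z = 1 (Z = -3 + 4 = 1)
Z*(-109/(-330)) = 1*(-109/(-330)) = 1*(-109*(-1/330)) = 1*(109/330) = 109/330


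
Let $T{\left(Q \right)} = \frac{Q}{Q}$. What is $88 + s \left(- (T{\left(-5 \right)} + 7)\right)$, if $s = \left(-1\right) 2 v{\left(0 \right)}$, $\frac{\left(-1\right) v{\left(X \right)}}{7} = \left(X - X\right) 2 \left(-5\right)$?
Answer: $88$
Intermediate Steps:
$T{\left(Q \right)} = 1$
$v{\left(X \right)} = 0$ ($v{\left(X \right)} = - 7 \left(X - X\right) 2 \left(-5\right) = - 7 \cdot 0 \cdot 2 \left(-5\right) = - 7 \cdot 0 \left(-5\right) = \left(-7\right) 0 = 0$)
$s = 0$ ($s = \left(-1\right) 2 \cdot 0 = \left(-2\right) 0 = 0$)
$88 + s \left(- (T{\left(-5 \right)} + 7)\right) = 88 + 0 \left(- (1 + 7)\right) = 88 + 0 \left(\left(-1\right) 8\right) = 88 + 0 \left(-8\right) = 88 + 0 = 88$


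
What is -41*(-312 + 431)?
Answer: -4879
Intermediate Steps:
-41*(-312 + 431) = -41*119 = -4879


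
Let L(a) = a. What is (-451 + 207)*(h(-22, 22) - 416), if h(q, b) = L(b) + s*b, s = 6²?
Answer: -97112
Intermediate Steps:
s = 36
h(q, b) = 37*b (h(q, b) = b + 36*b = 37*b)
(-451 + 207)*(h(-22, 22) - 416) = (-451 + 207)*(37*22 - 416) = -244*(814 - 416) = -244*398 = -97112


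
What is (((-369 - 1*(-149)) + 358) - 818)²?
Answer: 462400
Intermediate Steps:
(((-369 - 1*(-149)) + 358) - 818)² = (((-369 + 149) + 358) - 818)² = ((-220 + 358) - 818)² = (138 - 818)² = (-680)² = 462400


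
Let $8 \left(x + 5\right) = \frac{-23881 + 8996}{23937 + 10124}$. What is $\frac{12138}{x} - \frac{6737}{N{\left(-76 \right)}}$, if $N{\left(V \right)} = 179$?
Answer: $- \frac{601314261101}{246541175} \approx -2439.0$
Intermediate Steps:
$x = - \frac{1377325}{272488}$ ($x = -5 + \frac{\left(-23881 + 8996\right) \frac{1}{23937 + 10124}}{8} = -5 + \frac{\left(-14885\right) \frac{1}{34061}}{8} = -5 + \frac{1}{8} \left(- \frac{14885}{34061}\right) = -5 - \frac{14885}{272488} = - \frac{1377325}{272488} \approx -5.0546$)
$\frac{12138}{x} - \frac{6737}{N{\left(-76 \right)}} = \frac{12138}{- \frac{1377325}{272488}} - \frac{6737}{179} = 12138 \left(- \frac{272488}{1377325}\right) - \frac{6737}{179} = - \frac{3307459344}{1377325} - \frac{6737}{179} = - \frac{601314261101}{246541175}$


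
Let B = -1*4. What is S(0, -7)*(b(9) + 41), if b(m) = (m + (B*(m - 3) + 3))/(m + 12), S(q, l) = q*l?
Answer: 0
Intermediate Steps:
B = -4
S(q, l) = l*q
b(m) = (15 - 3*m)/(12 + m) (b(m) = (m + (-4*(m - 3) + 3))/(m + 12) = (m + (-4*(-3 + m) + 3))/(12 + m) = (m + ((12 - 4*m) + 3))/(12 + m) = (m + (15 - 4*m))/(12 + m) = (15 - 3*m)/(12 + m))
S(0, -7)*(b(9) + 41) = (-7*0)*(3*(5 - 1*9)/(12 + 9) + 41) = 0*(3*(5 - 9)/21 + 41) = 0*(3*(1/21)*(-4) + 41) = 0*(-4/7 + 41) = 0*(283/7) = 0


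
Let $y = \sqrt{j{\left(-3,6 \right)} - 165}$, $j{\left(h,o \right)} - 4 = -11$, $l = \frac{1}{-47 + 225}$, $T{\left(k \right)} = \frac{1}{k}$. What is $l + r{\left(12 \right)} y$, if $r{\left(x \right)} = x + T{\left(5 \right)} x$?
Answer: $\frac{1}{178} + \frac{144 i \sqrt{43}}{5} \approx 0.005618 + 188.85 i$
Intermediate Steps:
$l = \frac{1}{178} \approx 0.005618$
$j{\left(h,o \right)} = -7$ ($j{\left(h,o \right)} = 4 - 11 = -7$)
$y = 2 i \sqrt{43}$ ($y = \sqrt{-7 - 165} = \sqrt{-172} = 2 i \sqrt{43} \approx 13.115 i$)
$r{\left(x \right)} = \frac{6 x}{5}$ ($r{\left(x \right)} = x + \frac{x}{5} = \frac{6 x}{5}$)
$l + r{\left(12 \right)} y = \frac{1}{178} + \frac{6}{5} \cdot 12 \cdot 2 i \sqrt{43} = \frac{1}{178} + \frac{72 \cdot 2 i \sqrt{43}}{5} = \frac{1}{178} + \frac{144 i \sqrt{43}}{5}$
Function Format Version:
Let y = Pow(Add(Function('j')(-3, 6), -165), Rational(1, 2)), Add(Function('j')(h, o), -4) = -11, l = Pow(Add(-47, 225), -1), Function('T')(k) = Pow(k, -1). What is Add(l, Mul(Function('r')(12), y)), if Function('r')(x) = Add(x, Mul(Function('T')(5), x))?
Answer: Add(Rational(1, 178), Mul(Rational(144, 5), I, Pow(43, Rational(1, 2)))) ≈ Add(0.0056180, Mul(188.85, I))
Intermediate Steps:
l = Rational(1, 178) (l = Pow(178, -1) = Rational(1, 178) ≈ 0.0056180)
Function('j')(h, o) = -7 (Function('j')(h, o) = Add(4, -11) = -7)
y = Mul(2, I, Pow(43, Rational(1, 2))) (y = Pow(Add(-7, -165), Rational(1, 2)) = Pow(-172, Rational(1, 2)) = Mul(2, I, Pow(43, Rational(1, 2))) ≈ Mul(13.115, I))
Function('r')(x) = Mul(Rational(6, 5), x) (Function('r')(x) = Add(x, Mul(Pow(5, -1), x)) = Add(x, Mul(Rational(1, 5), x)) = Mul(Rational(6, 5), x))
Add(l, Mul(Function('r')(12), y)) = Add(Rational(1, 178), Mul(Mul(Rational(6, 5), 12), Mul(2, I, Pow(43, Rational(1, 2))))) = Add(Rational(1, 178), Mul(Rational(72, 5), Mul(2, I, Pow(43, Rational(1, 2))))) = Add(Rational(1, 178), Mul(Rational(144, 5), I, Pow(43, Rational(1, 2))))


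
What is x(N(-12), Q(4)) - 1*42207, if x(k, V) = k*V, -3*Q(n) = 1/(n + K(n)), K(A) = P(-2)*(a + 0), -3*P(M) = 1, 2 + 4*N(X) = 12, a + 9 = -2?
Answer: -1941527/46 ≈ -42207.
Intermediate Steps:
a = -11 (a = -9 - 2 = -11)
N(X) = 5/2 (N(X) = -1/2 + (1/4)*12 = -1/2 + 3 = 5/2)
P(M) = -1/3 (P(M) = -1/3*1 = -1/3)
K(A) = 11/3 (K(A) = -(-11 + 0)/3 = -1/3*(-11) = 11/3)
Q(n) = -1/(3*(11/3 + n)) (Q(n) = -1/(3*(n + 11/3)) = -1/(3*(11/3 + n)))
x(k, V) = V*k
x(N(-12), Q(4)) - 1*42207 = -1/(11 + 3*4)*(5/2) - 1*42207 = -1/(11 + 12)*(5/2) - 42207 = -1/23*(5/2) - 42207 = -1*1/23*(5/2) - 42207 = -1/23*5/2 - 42207 = -5/46 - 42207 = -1941527/46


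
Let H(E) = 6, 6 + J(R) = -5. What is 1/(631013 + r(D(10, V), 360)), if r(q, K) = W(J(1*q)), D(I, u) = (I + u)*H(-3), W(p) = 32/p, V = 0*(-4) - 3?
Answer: 11/6941111 ≈ 1.5848e-6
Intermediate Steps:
J(R) = -11 (J(R) = -6 - 5 = -11)
V = -3 (V = 0 - 3 = -3)
D(I, u) = 6*I + 6*u (D(I, u) = (I + u)*6 = 6*I + 6*u)
r(q, K) = -32/11 (r(q, K) = 32/(-11) = 32*(-1/11) = -32/11)
1/(631013 + r(D(10, V), 360)) = 1/(631013 - 32/11) = 1/(6941111/11) = 11/6941111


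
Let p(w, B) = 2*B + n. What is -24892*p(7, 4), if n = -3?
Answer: -124460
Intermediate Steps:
p(w, B) = -3 + 2*B (p(w, B) = 2*B - 3 = -3 + 2*B)
-24892*p(7, 4) = -24892*(-3 + 2*4) = -24892*(-3 + 8) = -24892*5 = -124460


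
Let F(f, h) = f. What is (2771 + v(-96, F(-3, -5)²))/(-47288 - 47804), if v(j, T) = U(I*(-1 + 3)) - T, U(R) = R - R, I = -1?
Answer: -1381/47546 ≈ -0.029046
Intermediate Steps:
U(R) = 0
v(j, T) = -T (v(j, T) = 0 - T = -T)
(2771 + v(-96, F(-3, -5)²))/(-47288 - 47804) = (2771 - 1*(-3)²)/(-47288 - 47804) = (2771 - 1*9)/(-95092) = (2771 - 9)*(-1/95092) = 2762*(-1/95092) = -1381/47546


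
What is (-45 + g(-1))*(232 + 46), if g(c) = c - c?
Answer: -12510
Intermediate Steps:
g(c) = 0
(-45 + g(-1))*(232 + 46) = (-45 + 0)*(232 + 46) = -45*278 = -12510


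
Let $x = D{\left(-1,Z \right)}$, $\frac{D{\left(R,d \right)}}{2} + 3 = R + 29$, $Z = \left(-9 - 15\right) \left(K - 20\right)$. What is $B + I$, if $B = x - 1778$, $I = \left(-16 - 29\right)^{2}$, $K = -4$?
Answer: $297$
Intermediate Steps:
$Z = 576$ ($Z = \left(-9 - 15\right) \left(-4 - 20\right) = \left(-24\right) \left(-24\right) = 576$)
$D{\left(R,d \right)} = 52 + 2 R$ ($D{\left(R,d \right)} = -6 + 2 \left(R + 29\right) = -6 + 2 \left(29 + R\right) = -6 + \left(58 + 2 R\right) = 52 + 2 R$)
$x = 50$ ($x = 52 + 2 \left(-1\right) = 52 - 2 = 50$)
$I = 2025$ ($I = \left(-45\right)^{2} = 2025$)
$B = -1728$ ($B = 50 - 1778 = -1728$)
$B + I = -1728 + 2025 = 297$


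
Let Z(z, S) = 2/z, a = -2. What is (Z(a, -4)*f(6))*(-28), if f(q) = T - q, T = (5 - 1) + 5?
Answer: 84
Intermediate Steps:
T = 9 (T = 4 + 5 = 9)
f(q) = 9 - q
(Z(a, -4)*f(6))*(-28) = ((2/(-2))*(9 - 1*6))*(-28) = ((2*(-1/2))*(9 - 6))*(-28) = -1*3*(-28) = -3*(-28) = 84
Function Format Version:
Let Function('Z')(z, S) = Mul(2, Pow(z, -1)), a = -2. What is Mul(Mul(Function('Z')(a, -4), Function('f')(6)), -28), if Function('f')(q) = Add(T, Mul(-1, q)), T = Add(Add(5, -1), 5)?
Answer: 84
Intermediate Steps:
T = 9 (T = Add(4, 5) = 9)
Function('f')(q) = Add(9, Mul(-1, q))
Mul(Mul(Function('Z')(a, -4), Function('f')(6)), -28) = Mul(Mul(Mul(2, Pow(-2, -1)), Add(9, Mul(-1, 6))), -28) = Mul(Mul(Mul(2, Rational(-1, 2)), Add(9, -6)), -28) = Mul(Mul(-1, 3), -28) = Mul(-3, -28) = 84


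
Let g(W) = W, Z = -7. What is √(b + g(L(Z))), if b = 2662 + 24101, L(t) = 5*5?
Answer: 2*√6697 ≈ 163.67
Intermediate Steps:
L(t) = 25
b = 26763
√(b + g(L(Z))) = √(26763 + 25) = √26788 = 2*√6697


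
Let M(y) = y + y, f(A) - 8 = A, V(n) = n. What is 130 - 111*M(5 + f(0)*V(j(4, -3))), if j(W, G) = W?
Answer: -8084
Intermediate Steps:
f(A) = 8 + A
M(y) = 2*y
130 - 111*M(5 + f(0)*V(j(4, -3))) = 130 - 222*(5 + (8 + 0)*4) = 130 - 222*(5 + 8*4) = 130 - 222*(5 + 32) = 130 - 222*37 = 130 - 111*74 = 130 - 8214 = -8084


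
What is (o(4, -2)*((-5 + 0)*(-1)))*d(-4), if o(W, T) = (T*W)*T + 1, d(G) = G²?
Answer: 1360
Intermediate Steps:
o(W, T) = 1 + W*T² (o(W, T) = W*T² + 1 = 1 + W*T²)
(o(4, -2)*((-5 + 0)*(-1)))*d(-4) = ((1 + 4*(-2)²)*((-5 + 0)*(-1)))*(-4)² = ((1 + 4*4)*(-5*(-1)))*16 = ((1 + 16)*5)*16 = (17*5)*16 = 85*16 = 1360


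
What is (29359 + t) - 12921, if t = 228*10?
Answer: 18718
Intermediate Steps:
t = 2280
(29359 + t) - 12921 = (29359 + 2280) - 12921 = 31639 - 12921 = 18718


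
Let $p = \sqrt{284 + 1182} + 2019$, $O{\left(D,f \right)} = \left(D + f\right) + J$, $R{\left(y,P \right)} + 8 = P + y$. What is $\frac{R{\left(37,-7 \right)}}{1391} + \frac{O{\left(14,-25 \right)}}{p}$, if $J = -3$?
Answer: $\frac{50329684}{5668178945} + \frac{14 \sqrt{1466}}{4074895} \approx 0.0090109$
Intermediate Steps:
$R{\left(y,P \right)} = -8 + P + y$ ($R{\left(y,P \right)} = -8 + \left(P + y\right) = -8 + P + y$)
$O{\left(D,f \right)} = -3 + D + f$ ($O{\left(D,f \right)} = \left(D + f\right) - 3 = -3 + D + f$)
$p = 2019 + \sqrt{1466}$ ($p = \sqrt{1466} + 2019 = 2019 + \sqrt{1466} \approx 2057.3$)
$\frac{R{\left(37,-7 \right)}}{1391} + \frac{O{\left(14,-25 \right)}}{p} = \frac{-8 - 7 + 37}{1391} + \frac{-3 + 14 - 25}{2019 + \sqrt{1466}} = 22 \cdot \frac{1}{1391} - \frac{14}{2019 + \sqrt{1466}} = \frac{22}{1391} - \frac{14}{2019 + \sqrt{1466}}$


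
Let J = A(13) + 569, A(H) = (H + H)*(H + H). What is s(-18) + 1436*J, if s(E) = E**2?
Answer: 1788144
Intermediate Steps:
A(H) = 4*H**2 (A(H) = (2*H)*(2*H) = 4*H**2)
J = 1245 (J = 4*13**2 + 569 = 4*169 + 569 = 676 + 569 = 1245)
s(-18) + 1436*J = (-18)**2 + 1436*1245 = 324 + 1787820 = 1788144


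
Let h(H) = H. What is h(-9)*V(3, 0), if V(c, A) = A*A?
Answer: 0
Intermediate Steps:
V(c, A) = A²
h(-9)*V(3, 0) = -9*0² = -9*0 = 0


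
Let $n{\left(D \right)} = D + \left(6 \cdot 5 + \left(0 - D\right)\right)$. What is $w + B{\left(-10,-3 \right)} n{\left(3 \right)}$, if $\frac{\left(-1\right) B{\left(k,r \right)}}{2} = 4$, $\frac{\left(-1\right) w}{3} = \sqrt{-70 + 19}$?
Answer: $-240 - 3 i \sqrt{51} \approx -240.0 - 21.424 i$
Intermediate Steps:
$w = - 3 i \sqrt{51}$ ($w = - 3 \sqrt{-70 + 19} = - 3 \sqrt{-51} = - 3 i \sqrt{51} \approx - 21.424 i$)
$B{\left(k,r \right)} = -8$ ($B{\left(k,r \right)} = \left(-2\right) 4 = -8$)
$n{\left(D \right)} = 30$ ($n{\left(D \right)} = D - \left(-30 + D\right) = 30$)
$w + B{\left(-10,-3 \right)} n{\left(3 \right)} = - 3 i \sqrt{51} - 240 = -240 - 3 i \sqrt{51}$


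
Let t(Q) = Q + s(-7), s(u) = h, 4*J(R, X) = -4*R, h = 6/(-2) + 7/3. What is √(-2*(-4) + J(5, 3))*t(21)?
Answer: 61*√3/3 ≈ 35.218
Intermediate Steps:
h = -⅔ (h = 6*(-½) + 7*(⅓) = -3 + 7/3 = -⅔ ≈ -0.66667)
J(R, X) = -R (J(R, X) = (-4*R)/4 = -R)
s(u) = -⅔
t(Q) = -⅔ + Q (t(Q) = Q - ⅔ = -⅔ + Q)
√(-2*(-4) + J(5, 3))*t(21) = √(-2*(-4) - 1*5)*(-⅔ + 21) = √(8 - 5)*(61/3) = √3*(61/3) = 61*√3/3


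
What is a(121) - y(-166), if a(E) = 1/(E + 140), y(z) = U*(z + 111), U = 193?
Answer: 2770516/261 ≈ 10615.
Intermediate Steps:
y(z) = 21423 + 193*z (y(z) = 193*(z + 111) = 193*(111 + z) = 21423 + 193*z)
a(E) = 1/(140 + E)
a(121) - y(-166) = 1/(140 + 121) - (21423 + 193*(-166)) = 1/261 - (21423 - 32038) = 1/261 - 1*(-10615) = 1/261 + 10615 = 2770516/261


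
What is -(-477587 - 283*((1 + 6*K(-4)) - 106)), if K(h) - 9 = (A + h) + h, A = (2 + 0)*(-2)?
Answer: 442778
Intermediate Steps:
A = -4 (A = 2*(-2) = -4)
K(h) = 5 + 2*h (K(h) = 9 + ((-4 + h) + h) = 9 + (-4 + 2*h) = 5 + 2*h)
-(-477587 - 283*((1 + 6*K(-4)) - 106)) = -(-477587 - 283*((1 + 6*(5 + 2*(-4))) - 106)) = -(-477587 - 283*((1 + 6*(5 - 8)) - 106)) = -(-477587 - 283*((1 + 6*(-3)) - 106)) = -(-477587 - 283*((1 - 18) - 106)) = -(-477587 - 283*(-17 - 106)) = -(-477587 - 283*(-123)) = -(-477587 - 1*(-34809)) = -(-477587 + 34809) = -1*(-442778) = 442778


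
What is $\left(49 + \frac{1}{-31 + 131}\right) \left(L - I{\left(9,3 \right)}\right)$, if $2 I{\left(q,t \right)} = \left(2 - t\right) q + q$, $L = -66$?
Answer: $- \frac{161733}{50} \approx -3234.7$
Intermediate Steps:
$I{\left(q,t \right)} = \frac{q}{2} + \frac{q \left(2 - t\right)}{2}$ ($I{\left(q,t \right)} = \frac{\left(2 - t\right) q + q}{2} = \frac{q \left(2 - t\right) + q}{2} = \frac{q + q \left(2 - t\right)}{2} = \frac{q}{2} + \frac{q \left(2 - t\right)}{2}$)
$\left(49 + \frac{1}{-31 + 131}\right) \left(L - I{\left(9,3 \right)}\right) = \left(49 + \frac{1}{-31 + 131}\right) \left(-66 - \frac{1}{2} \cdot 9 \left(3 - 3\right)\right) = \left(49 + \frac{1}{100}\right) \left(-66 - \frac{1}{2} \cdot 9 \left(3 - 3\right)\right) = \left(49 + \frac{1}{100}\right) \left(-66 - \frac{1}{2} \cdot 9 \cdot 0\right) = \frac{4901 \left(-66 - 0\right)}{100} = \frac{4901 \left(-66 + 0\right)}{100} = \frac{4901}{100} \left(-66\right) = - \frac{161733}{50}$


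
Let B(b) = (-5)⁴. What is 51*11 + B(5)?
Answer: 1186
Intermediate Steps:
B(b) = 625
51*11 + B(5) = 51*11 + 625 = 561 + 625 = 1186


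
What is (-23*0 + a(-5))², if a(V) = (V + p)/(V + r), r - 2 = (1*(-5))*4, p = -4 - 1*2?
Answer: 121/529 ≈ 0.22873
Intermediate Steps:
p = -6 (p = -4 - 2 = -6)
r = -18 (r = 2 + (1*(-5))*4 = 2 - 5*4 = 2 - 20 = -18)
a(V) = (-6 + V)/(-18 + V) (a(V) = (V - 6)/(V - 18) = (-6 + V)/(-18 + V))
(-23*0 + a(-5))² = (-23*0 + (-6 - 5)/(-18 - 5))² = (0 - 11/(-23))² = (0 - 1/23*(-11))² = (0 + 11/23)² = (11/23)² = 121/529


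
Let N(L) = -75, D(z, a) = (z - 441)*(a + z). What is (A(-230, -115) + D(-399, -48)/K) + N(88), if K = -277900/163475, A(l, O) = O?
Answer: -87763420/397 ≈ -2.2107e+5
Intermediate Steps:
D(z, a) = (-441 + z)*(a + z)
K = -11116/6539 (K = -277900*1/163475 = -11116/6539 ≈ -1.7000)
(A(-230, -115) + D(-399, -48)/K) + N(88) = (-115 + ((-399)² - 441*(-48) - 441*(-399) - 48*(-399))/(-11116/6539)) - 75 = (-115 + (159201 + 21168 + 175959 + 19152)*(-6539/11116)) - 75 = (-115 + 375480*(-6539/11116)) - 75 = (-115 - 87687990/397) - 75 = -87733645/397 - 75 = -87763420/397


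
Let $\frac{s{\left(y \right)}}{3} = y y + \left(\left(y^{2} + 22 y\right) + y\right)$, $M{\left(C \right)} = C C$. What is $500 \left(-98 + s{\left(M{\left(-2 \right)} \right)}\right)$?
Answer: $137000$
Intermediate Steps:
$M{\left(C \right)} = C^{2}$
$s{\left(y \right)} = 6 y^{2} + 69 y$ ($s{\left(y \right)} = 3 \left(y y + \left(\left(y^{2} + 22 y\right) + y\right)\right) = 3 \left(y^{2} + \left(y^{2} + 23 y\right)\right) = 3 \left(2 y^{2} + 23 y\right) = 6 y^{2} + 69 y$)
$500 \left(-98 + s{\left(M{\left(-2 \right)} \right)}\right) = 500 \left(-98 + 3 \left(-2\right)^{2} \left(23 + 2 \left(-2\right)^{2}\right)\right) = 500 \left(-98 + 3 \cdot 4 \left(23 + 2 \cdot 4\right)\right) = 500 \left(-98 + 3 \cdot 4 \left(23 + 8\right)\right) = 500 \left(-98 + 3 \cdot 4 \cdot 31\right) = 500 \left(-98 + 372\right) = 500 \cdot 274 = 137000$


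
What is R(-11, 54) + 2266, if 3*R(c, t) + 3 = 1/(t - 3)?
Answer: 346546/153 ≈ 2265.0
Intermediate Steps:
R(c, t) = -1 + 1/(3*(-3 + t)) (R(c, t) = -1 + 1/(3*(t - 3)) = -1 + 1/(3*(-3 + t)))
R(-11, 54) + 2266 = (10/3 - 1*54)/(-3 + 54) + 2266 = (10/3 - 54)/51 + 2266 = (1/51)*(-152/3) + 2266 = -152/153 + 2266 = 346546/153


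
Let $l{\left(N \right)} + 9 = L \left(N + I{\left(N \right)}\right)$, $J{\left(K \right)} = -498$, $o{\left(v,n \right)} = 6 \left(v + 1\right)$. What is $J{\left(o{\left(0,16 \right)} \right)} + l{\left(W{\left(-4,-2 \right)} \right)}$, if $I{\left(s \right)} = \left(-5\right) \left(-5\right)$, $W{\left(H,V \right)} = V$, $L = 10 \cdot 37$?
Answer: $8003$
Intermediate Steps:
$L = 370$
$o{\left(v,n \right)} = 6 + 6 v$ ($o{\left(v,n \right)} = 6 \left(1 + v\right) = 6 + 6 v$)
$I{\left(s \right)} = 25$
$l{\left(N \right)} = 9241 + 370 N$ ($l{\left(N \right)} = -9 + 370 \left(N + 25\right) = -9 + 370 \left(25 + N\right) = -9 + \left(9250 + 370 N\right) = 9241 + 370 N$)
$J{\left(o{\left(0,16 \right)} \right)} + l{\left(W{\left(-4,-2 \right)} \right)} = -498 + \left(9241 + 370 \left(-2\right)\right) = -498 + \left(9241 - 740\right) = -498 + 8501 = 8003$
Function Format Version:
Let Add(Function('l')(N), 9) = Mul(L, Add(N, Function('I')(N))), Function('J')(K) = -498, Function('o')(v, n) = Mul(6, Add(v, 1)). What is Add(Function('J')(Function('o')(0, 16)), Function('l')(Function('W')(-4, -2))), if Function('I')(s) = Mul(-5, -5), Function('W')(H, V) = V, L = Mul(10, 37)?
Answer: 8003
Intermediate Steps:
L = 370
Function('o')(v, n) = Add(6, Mul(6, v)) (Function('o')(v, n) = Mul(6, Add(1, v)) = Add(6, Mul(6, v)))
Function('I')(s) = 25
Function('l')(N) = Add(9241, Mul(370, N)) (Function('l')(N) = Add(-9, Mul(370, Add(N, 25))) = Add(-9, Mul(370, Add(25, N))) = Add(-9, Add(9250, Mul(370, N))) = Add(9241, Mul(370, N)))
Add(Function('J')(Function('o')(0, 16)), Function('l')(Function('W')(-4, -2))) = Add(-498, Add(9241, Mul(370, -2))) = Add(-498, Add(9241, -740)) = Add(-498, 8501) = 8003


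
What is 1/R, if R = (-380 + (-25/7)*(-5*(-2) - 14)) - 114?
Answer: -7/3358 ≈ -0.0020846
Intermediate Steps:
R = -3358/7 (R = (-380 + (-25*1/7)*(10 - 14)) - 114 = (-380 - 25/7*(-4)) - 114 = (-380 + 100/7) - 114 = -2560/7 - 114 = -3358/7 ≈ -479.71)
1/R = 1/(-3358/7) = -7/3358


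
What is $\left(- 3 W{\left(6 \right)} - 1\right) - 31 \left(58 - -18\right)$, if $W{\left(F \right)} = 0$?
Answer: $-2357$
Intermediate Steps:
$\left(- 3 W{\left(6 \right)} - 1\right) - 31 \left(58 - -18\right) = \left(\left(-3\right) 0 - 1\right) - 31 \left(58 - -18\right) = \left(0 - 1\right) - 31 \left(58 + 18\right) = -1 - 2356 = -2357$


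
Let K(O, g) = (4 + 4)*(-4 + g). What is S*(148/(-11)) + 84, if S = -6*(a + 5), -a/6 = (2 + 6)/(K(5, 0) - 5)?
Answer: 6516/11 ≈ 592.36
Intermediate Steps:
K(O, g) = -32 + 8*g (K(O, g) = 8*(-4 + g) = -32 + 8*g)
a = 48/37 (a = -6*(2 + 6)/((-32 + 8*0) - 5) = -48/((-32 + 0) - 5) = -48/(-32 - 5) = -48/(-37) = -48*(-1)/37 = -6*(-8/37) = 48/37 ≈ 1.2973)
S = -1398/37 (S = -6*(48/37 + 5) = -6*233/37 = -1398/37 ≈ -37.784)
S*(148/(-11)) + 84 = -5592/(-11) + 84 = -5592*(-1)/11 + 84 = -1398/37*(-148/11) + 84 = 5592/11 + 84 = 6516/11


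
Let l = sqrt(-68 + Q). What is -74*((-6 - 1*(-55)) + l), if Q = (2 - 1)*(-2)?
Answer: -3626 - 74*I*sqrt(70) ≈ -3626.0 - 619.13*I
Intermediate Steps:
Q = -2 (Q = 1*(-2) = -2)
l = I*sqrt(70) (l = sqrt(-68 - 2) = sqrt(-70) = I*sqrt(70) ≈ 8.3666*I)
-74*((-6 - 1*(-55)) + l) = -74*((-6 - 1*(-55)) + I*sqrt(70)) = -74*((-6 + 55) + I*sqrt(70)) = -74*(49 + I*sqrt(70)) = -3626 - 74*I*sqrt(70)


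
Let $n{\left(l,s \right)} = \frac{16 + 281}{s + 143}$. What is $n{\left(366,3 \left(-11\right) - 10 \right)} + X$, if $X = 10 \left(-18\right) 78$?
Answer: $- \frac{1403703}{100} \approx -14037.0$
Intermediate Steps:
$X = -14040$ ($X = \left(-180\right) 78 = -14040$)
$n{\left(l,s \right)} = \frac{297}{143 + s}$
$n{\left(366,3 \left(-11\right) - 10 \right)} + X = \frac{297}{143 + \left(3 \left(-11\right) - 10\right)} - 14040 = \frac{297}{143 - 43} - 14040 = \frac{297}{100} - 14040 = - \frac{1403703}{100}$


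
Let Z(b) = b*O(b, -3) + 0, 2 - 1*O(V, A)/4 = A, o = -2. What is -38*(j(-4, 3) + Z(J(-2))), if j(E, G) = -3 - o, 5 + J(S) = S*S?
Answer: 798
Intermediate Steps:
O(V, A) = 8 - 4*A
J(S) = -5 + S**2 (J(S) = -5 + S*S = -5 + S**2)
j(E, G) = -1 (j(E, G) = -3 - 1*(-2) = -3 + 2 = -1)
Z(b) = 20*b (Z(b) = b*(8 - 4*(-3)) + 0 = b*(8 + 12) + 0 = b*20 + 0 = 20*b + 0 = 20*b)
-38*(j(-4, 3) + Z(J(-2))) = -38*(-1 + 20*(-5 + (-2)**2)) = -38*(-1 + 20*(-5 + 4)) = -38*(-1 + 20*(-1)) = -38*(-1 - 20) = -38*(-21) = 798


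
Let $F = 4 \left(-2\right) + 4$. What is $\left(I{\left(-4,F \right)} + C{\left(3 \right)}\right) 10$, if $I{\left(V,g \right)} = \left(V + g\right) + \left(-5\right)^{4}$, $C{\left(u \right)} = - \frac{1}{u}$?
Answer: $\frac{18500}{3} \approx 6166.7$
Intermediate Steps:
$F = -4$ ($F = -8 + 4 = -4$)
$I{\left(V,g \right)} = 625 + V + g$ ($I{\left(V,g \right)} = \left(V + g\right) + 625 = 625 + V + g$)
$\left(I{\left(-4,F \right)} + C{\left(3 \right)}\right) 10 = \left(\left(625 - 4 - 4\right) - \frac{1}{3}\right) 10 = \left(617 - \frac{1}{3}\right) 10 = \frac{1850}{3} \cdot 10 = \frac{18500}{3}$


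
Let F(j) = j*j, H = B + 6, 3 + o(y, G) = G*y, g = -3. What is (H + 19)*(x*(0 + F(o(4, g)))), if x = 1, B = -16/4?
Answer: 4725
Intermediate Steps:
o(y, G) = -3 + G*y
B = -4 (B = -16*¼ = -4)
H = 2 (H = -4 + 6 = 2)
F(j) = j²
(H + 19)*(x*(0 + F(o(4, g)))) = (2 + 19)*(1*(0 + (-3 - 3*4)²)) = 21*(1*(0 + (-3 - 12)²)) = 21*(1*(0 + (-15)²)) = 21*(1*(0 + 225)) = 21*(1*225) = 21*225 = 4725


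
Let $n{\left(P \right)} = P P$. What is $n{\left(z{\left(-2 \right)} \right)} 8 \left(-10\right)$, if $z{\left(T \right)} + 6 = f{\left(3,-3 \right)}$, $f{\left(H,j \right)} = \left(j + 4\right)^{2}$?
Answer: $-2000$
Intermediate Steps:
$f{\left(H,j \right)} = \left(4 + j\right)^{2}$
$z{\left(T \right)} = -5$ ($z{\left(T \right)} = -6 + \left(4 - 3\right)^{2} = -6 + 1^{2} = -6 + 1 = -5$)
$n{\left(P \right)} = P^{2}$
$n{\left(z{\left(-2 \right)} \right)} 8 \left(-10\right) = \left(-5\right)^{2} \cdot 8 \left(-10\right) = 25 \cdot 8 \left(-10\right) = 200 \left(-10\right) = -2000$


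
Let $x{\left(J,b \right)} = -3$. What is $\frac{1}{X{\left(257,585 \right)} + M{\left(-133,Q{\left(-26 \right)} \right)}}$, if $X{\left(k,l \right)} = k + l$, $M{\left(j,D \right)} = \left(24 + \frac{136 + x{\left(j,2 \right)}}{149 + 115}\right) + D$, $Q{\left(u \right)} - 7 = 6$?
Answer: $\frac{264}{232189} \approx 0.001137$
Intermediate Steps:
$Q{\left(u \right)} = 13$ ($Q{\left(u \right)} = 7 + 6 = 13$)
$M{\left(j,D \right)} = \frac{6469}{264} + D$ ($M{\left(j,D \right)} = \left(24 + \frac{136 - 3}{149 + 115}\right) + D = \left(24 + \frac{133}{264}\right) + D = \frac{6469}{264} + D$)
$\frac{1}{X{\left(257,585 \right)} + M{\left(-133,Q{\left(-26 \right)} \right)}} = \frac{1}{\left(257 + 585\right) + \left(\frac{6469}{264} + 13\right)} = \frac{1}{842 + \frac{9901}{264}} = \frac{1}{\frac{232189}{264}} = \frac{264}{232189}$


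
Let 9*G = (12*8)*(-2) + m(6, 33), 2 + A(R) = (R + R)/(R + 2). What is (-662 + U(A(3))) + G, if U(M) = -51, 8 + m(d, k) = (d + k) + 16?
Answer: -6562/9 ≈ -729.11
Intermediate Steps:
m(d, k) = 8 + d + k (m(d, k) = -8 + ((d + k) + 16) = -8 + (16 + d + k) = 8 + d + k)
A(R) = -2 + 2*R/(2 + R) (A(R) = -2 + (R + R)/(R + 2) = -2 + (2*R)/(2 + R) = -2 + 2*R/(2 + R))
G = -145/9 (G = ((12*8)*(-2) + (8 + 6 + 33))/9 = (96*(-2) + 47)/9 = (-192 + 47)/9 = (⅑)*(-145) = -145/9 ≈ -16.111)
(-662 + U(A(3))) + G = (-662 - 51) - 145/9 = -713 - 145/9 = -6562/9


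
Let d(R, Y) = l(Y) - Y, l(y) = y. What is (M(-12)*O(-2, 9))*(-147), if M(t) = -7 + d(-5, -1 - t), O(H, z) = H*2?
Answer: -4116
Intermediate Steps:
O(H, z) = 2*H
d(R, Y) = 0 (d(R, Y) = Y - Y = 0)
M(t) = -7 (M(t) = -7 + 0 = -7)
(M(-12)*O(-2, 9))*(-147) = -14*(-2)*(-147) = -7*(-4)*(-147) = 28*(-147) = -4116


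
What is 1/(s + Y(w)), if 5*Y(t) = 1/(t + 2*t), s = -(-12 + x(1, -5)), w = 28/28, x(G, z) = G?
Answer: 15/166 ≈ 0.090361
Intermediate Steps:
w = 1 (w = 28*(1/28) = 1)
s = 11 (s = -(-12 + 1) = -1*(-11) = 11)
Y(t) = 1/(15*t) (Y(t) = 1/(5*(t + 2*t)) = 1/(5*((3*t))) = (1/(3*t))/5 = 1/(15*t))
1/(s + Y(w)) = 1/(11 + (1/15)/1) = 1/(11 + (1/15)*1) = 1/(11 + 1/15) = 1/(166/15) = 15/166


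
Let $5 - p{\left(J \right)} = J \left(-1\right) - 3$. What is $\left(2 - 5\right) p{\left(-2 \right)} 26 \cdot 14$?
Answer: $-6552$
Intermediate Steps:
$p{\left(J \right)} = 8 + J$ ($p{\left(J \right)} = 5 - \left(J \left(-1\right) - 3\right) = 5 - \left(- J - 3\right) = 5 - \left(-3 - J\right) = 5 + \left(3 + J\right) = 8 + J$)
$\left(2 - 5\right) p{\left(-2 \right)} 26 \cdot 14 = \left(2 - 5\right) \left(8 - 2\right) 26 \cdot 14 = \left(-3\right) 6 \cdot 26 \cdot 14 = \left(-18\right) 26 \cdot 14 = \left(-468\right) 14 = -6552$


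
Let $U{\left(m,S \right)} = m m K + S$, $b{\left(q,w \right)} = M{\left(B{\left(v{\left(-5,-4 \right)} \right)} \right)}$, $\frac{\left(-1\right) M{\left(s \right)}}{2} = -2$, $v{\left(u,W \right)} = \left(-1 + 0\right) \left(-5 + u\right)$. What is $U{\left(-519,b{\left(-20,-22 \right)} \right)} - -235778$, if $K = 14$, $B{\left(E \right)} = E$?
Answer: $4006836$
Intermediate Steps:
$v{\left(u,W \right)} = 5 - u$ ($v{\left(u,W \right)} = - (-5 + u) = 5 - u$)
$M{\left(s \right)} = 4$ ($M{\left(s \right)} = \left(-2\right) \left(-2\right) = 4$)
$b{\left(q,w \right)} = 4$
$U{\left(m,S \right)} = S + 14 m^{2}$ ($U{\left(m,S \right)} = m m 14 + S = m^{2} \cdot 14 + S = 14 m^{2} + S = S + 14 m^{2}$)
$U{\left(-519,b{\left(-20,-22 \right)} \right)} - -235778 = \left(4 + 14 \left(-519\right)^{2}\right) - -235778 = \left(4 + 14 \cdot 269361\right) + 235778 = \left(4 + 3771054\right) + 235778 = 3771058 + 235778 = 4006836$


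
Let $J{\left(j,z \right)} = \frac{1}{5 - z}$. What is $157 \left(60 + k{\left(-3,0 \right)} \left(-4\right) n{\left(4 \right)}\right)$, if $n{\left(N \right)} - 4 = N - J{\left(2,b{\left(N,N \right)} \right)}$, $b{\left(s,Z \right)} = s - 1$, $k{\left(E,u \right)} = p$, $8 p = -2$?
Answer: $\frac{21195}{2} \approx 10598.0$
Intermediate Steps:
$p = - \frac{1}{4}$ ($p = \frac{1}{8} \left(-2\right) = - \frac{1}{4} \approx -0.25$)
$k{\left(E,u \right)} = - \frac{1}{4}$
$b{\left(s,Z \right)} = -1 + s$
$n{\left(N \right)} = 4 + N + \frac{1}{-6 + N}$ ($n{\left(N \right)} = 4 + \left(N - - \frac{1}{-5 + \left(-1 + N\right)}\right) = 4 + \left(N - - \frac{1}{-6 + N}\right) = 4 + \left(N + \frac{1}{-6 + N}\right) = 4 + N + \frac{1}{-6 + N}$)
$157 \left(60 + k{\left(-3,0 \right)} \left(-4\right) n{\left(4 \right)}\right) = 157 \left(60 + \left(- \frac{1}{4}\right) \left(-4\right) \frac{1 + \left(-6 + 4\right) \left(4 + 4\right)}{-6 + 4}\right) = 157 \left(60 + 1 \frac{1 - 16}{-2}\right) = 157 \left(60 + 1 \left(- \frac{1 - 16}{2}\right)\right) = 157 \left(60 + 1 \left(\left(- \frac{1}{2}\right) \left(-15\right)\right)\right) = 157 \left(60 + 1 \cdot \frac{15}{2}\right) = 157 \left(60 + \frac{15}{2}\right) = 157 \cdot \frac{135}{2} = \frac{21195}{2}$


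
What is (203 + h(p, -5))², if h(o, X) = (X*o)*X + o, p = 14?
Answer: 321489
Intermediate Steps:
h(o, X) = o + o*X² (h(o, X) = o*X² + o = o + o*X²)
(203 + h(p, -5))² = (203 + 14*(1 + (-5)²))² = (203 + 14*(1 + 25))² = (203 + 14*26)² = (203 + 364)² = 567² = 321489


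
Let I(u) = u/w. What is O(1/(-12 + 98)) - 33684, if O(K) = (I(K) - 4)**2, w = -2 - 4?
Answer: -8964302879/266256 ≈ -33668.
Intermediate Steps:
w = -6
I(u) = -u/6 (I(u) = u/(-6) = u*(-1/6) = -u/6)
O(K) = (-4 - K/6)**2 (O(K) = (-K/6 - 4)**2 = (-4 - K/6)**2)
O(1/(-12 + 98)) - 33684 = (24 + 1/(-12 + 98))**2/36 - 33684 = (24 + 1/86)**2/36 - 33684 = (2065/86)**2/36 - 33684 = (1/36)*(4264225/7396) - 33684 = 4264225/266256 - 33684 = -8964302879/266256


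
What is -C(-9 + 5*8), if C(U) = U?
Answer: -31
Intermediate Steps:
-C(-9 + 5*8) = -(-9 + 5*8) = -(-9 + 40) = -1*31 = -31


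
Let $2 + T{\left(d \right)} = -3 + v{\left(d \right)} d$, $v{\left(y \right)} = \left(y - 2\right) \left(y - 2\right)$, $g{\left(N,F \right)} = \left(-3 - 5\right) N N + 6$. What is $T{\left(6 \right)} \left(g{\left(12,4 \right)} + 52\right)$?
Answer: $-99554$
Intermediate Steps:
$g{\left(N,F \right)} = 6 - 8 N^{2}$ ($g{\left(N,F \right)} = - 8 N N + 6 = - 8 N^{2} + 6 = 6 - 8 N^{2}$)
$v{\left(y \right)} = \left(-2 + y\right)^{2}$ ($v{\left(y \right)} = \left(-2 + y\right) \left(-2 + y\right) = \left(-2 + y\right)^{2}$)
$T{\left(d \right)} = -5 + d \left(-2 + d\right)^{2}$ ($T{\left(d \right)} = -2 + \left(-3 + \left(-2 + d\right)^{2} d\right) = -2 + \left(-3 + d \left(-2 + d\right)^{2}\right) = -5 + d \left(-2 + d\right)^{2}$)
$T{\left(6 \right)} \left(g{\left(12,4 \right)} + 52\right) = \left(-5 + 6 \left(-2 + 6\right)^{2}\right) \left(\left(6 - 8 \cdot 12^{2}\right) + 52\right) = \left(-5 + 6 \cdot 4^{2}\right) \left(\left(6 - 1152\right) + 52\right) = \left(-5 + 6 \cdot 16\right) \left(\left(6 - 1152\right) + 52\right) = \left(-5 + 96\right) \left(-1146 + 52\right) = 91 \left(-1094\right) = -99554$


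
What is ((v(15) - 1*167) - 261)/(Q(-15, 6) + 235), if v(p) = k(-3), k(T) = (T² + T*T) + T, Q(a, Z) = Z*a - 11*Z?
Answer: -413/79 ≈ -5.2278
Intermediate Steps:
Q(a, Z) = -11*Z + Z*a
k(T) = T + 2*T² (k(T) = (T² + T²) + T = 2*T² + T = T + 2*T²)
v(p) = 15 (v(p) = -3*(1 + 2*(-3)) = -3*(1 - 6) = -3*(-5) = 15)
((v(15) - 1*167) - 261)/(Q(-15, 6) + 235) = ((15 - 1*167) - 261)/(6*(-11 - 15) + 235) = ((15 - 167) - 261)/(6*(-26) + 235) = (-152 - 261)/(-156 + 235) = -413/79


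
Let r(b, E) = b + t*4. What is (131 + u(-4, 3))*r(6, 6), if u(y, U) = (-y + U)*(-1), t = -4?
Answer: -1240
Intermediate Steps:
u(y, U) = y - U (u(y, U) = (U - y)*(-1) = y - U)
r(b, E) = -16 + b (r(b, E) = b - 4*4 = b - 16 = -16 + b)
(131 + u(-4, 3))*r(6, 6) = (131 + (-4 - 1*3))*(-16 + 6) = (131 + (-4 - 3))*(-10) = (131 - 7)*(-10) = 124*(-10) = -1240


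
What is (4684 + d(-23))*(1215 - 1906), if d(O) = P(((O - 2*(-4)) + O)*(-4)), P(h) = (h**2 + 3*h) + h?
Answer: -19621636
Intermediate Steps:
P(h) = h**2 + 4*h
d(O) = (-32 - 8*O)*(-28 - 8*O) (d(O) = (((O - 2*(-4)) + O)*(-4))*(4 + ((O - 2*(-4)) + O)*(-4)) = (((O + 8) + O)*(-4))*(4 + ((O + 8) + O)*(-4)) = (((8 + O) + O)*(-4))*(4 + ((8 + O) + O)*(-4)) = ((8 + 2*O)*(-4))*(4 + (8 + 2*O)*(-4)) = (-32 - 8*O)*(4 + (-32 - 8*O)) = (-32 - 8*O)*(-28 - 8*O))
(4684 + d(-23))*(1215 - 1906) = (4684 + 32*(4 - 23)*(7 + 2*(-23)))*(1215 - 1906) = (4684 + 32*(-19)*(7 - 46))*(-691) = (4684 + 32*(-19)*(-39))*(-691) = (4684 + 23712)*(-691) = 28396*(-691) = -19621636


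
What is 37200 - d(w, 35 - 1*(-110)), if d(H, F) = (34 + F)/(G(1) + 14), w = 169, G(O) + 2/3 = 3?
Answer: 1822263/49 ≈ 37189.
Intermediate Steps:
G(O) = 7/3 (G(O) = -2/3 + 3 = 7/3)
d(H, F) = 102/49 + 3*F/49 (d(H, F) = (34 + F)/(7/3 + 14) = (34 + F)/(49/3) = (34 + F)*(3/49) = 102/49 + 3*F/49)
37200 - d(w, 35 - 1*(-110)) = 37200 - (102/49 + 3*(35 - 1*(-110))/49) = 37200 - (102/49 + 3*(35 + 110)/49) = 37200 - (102/49 + (3/49)*145) = 37200 - (102/49 + 435/49) = 37200 - 1*537/49 = 37200 - 537/49 = 1822263/49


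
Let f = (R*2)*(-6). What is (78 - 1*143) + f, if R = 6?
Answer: -137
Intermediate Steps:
f = -72 (f = (6*2)*(-6) = 12*(-6) = -72)
(78 - 1*143) + f = (78 - 1*143) - 72 = (78 - 143) - 72 = -65 - 72 = -137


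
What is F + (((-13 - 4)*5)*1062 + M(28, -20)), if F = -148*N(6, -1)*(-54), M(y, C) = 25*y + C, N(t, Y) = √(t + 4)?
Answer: -89590 + 7992*√10 ≈ -64317.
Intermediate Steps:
N(t, Y) = √(4 + t)
M(y, C) = C + 25*y
F = 7992*√10 (F = -148*√(4 + 6)*(-54) = -148*√10*(-54) = 7992*√10 ≈ 25273.)
F + (((-13 - 4)*5)*1062 + M(28, -20)) = 7992*√10 + (((-13 - 4)*5)*1062 + (-20 + 25*28)) = 7992*√10 + (-17*5*1062 + (-20 + 700)) = 7992*√10 + (-85*1062 + 680) = 7992*√10 + (-90270 + 680) = 7992*√10 - 89590 = -89590 + 7992*√10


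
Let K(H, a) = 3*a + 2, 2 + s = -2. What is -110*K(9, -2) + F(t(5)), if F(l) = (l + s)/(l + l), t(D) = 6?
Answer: 2641/6 ≈ 440.17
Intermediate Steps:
s = -4 (s = -2 - 2 = -4)
K(H, a) = 2 + 3*a
F(l) = (-4 + l)/(2*l) (F(l) = (l - 4)/(l + l) = (-4 + l)/((2*l)) = (-4 + l)*(1/(2*l)) = (-4 + l)/(2*l))
-110*K(9, -2) + F(t(5)) = -110*(2 + 3*(-2)) + (½)*(-4 + 6)/6 = -110*(2 - 6) + (½)*(⅙)*2 = -110*(-4) + ⅙ = 440 + ⅙ = 2641/6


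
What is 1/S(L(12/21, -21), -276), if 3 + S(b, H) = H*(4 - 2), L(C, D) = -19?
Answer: -1/555 ≈ -0.0018018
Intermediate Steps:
S(b, H) = -3 + 2*H (S(b, H) = -3 + H*(4 - 2) = -3 + H*2 = -3 + 2*H)
1/S(L(12/21, -21), -276) = 1/(-3 + 2*(-276)) = 1/(-3 - 552) = 1/(-555) = -1/555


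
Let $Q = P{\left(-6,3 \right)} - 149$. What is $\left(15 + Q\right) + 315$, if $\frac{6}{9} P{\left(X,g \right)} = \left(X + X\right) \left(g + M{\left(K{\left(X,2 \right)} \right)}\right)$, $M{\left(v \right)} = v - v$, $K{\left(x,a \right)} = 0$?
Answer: $127$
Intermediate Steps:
$M{\left(v \right)} = 0$
$P{\left(X,g \right)} = 3 X g$ ($P{\left(X,g \right)} = \frac{3 \left(X + X\right) \left(g + 0\right)}{2} = \frac{3 \cdot 2 X g}{2} = 3 X g$)
$Q = -203$ ($Q = 3 \left(-6\right) 3 - 149 = -54 - 149 = -203$)
$\left(15 + Q\right) + 315 = \left(15 - 203\right) + 315 = -188 + 315 = 127$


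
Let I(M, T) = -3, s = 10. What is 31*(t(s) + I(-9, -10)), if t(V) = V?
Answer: 217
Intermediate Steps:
31*(t(s) + I(-9, -10)) = 31*(10 - 3) = 31*7 = 217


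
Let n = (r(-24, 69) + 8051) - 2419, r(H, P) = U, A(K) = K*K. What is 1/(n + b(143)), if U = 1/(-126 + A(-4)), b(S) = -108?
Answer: 110/607639 ≈ 0.00018103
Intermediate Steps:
A(K) = K²
U = -1/110 (U = 1/(-126 + (-4)²) = 1/(-126 + 16) = 1/(-110) = -1/110 ≈ -0.0090909)
r(H, P) = -1/110
n = 619519/110 (n = (-1/110 + 8051) - 2419 = 885609/110 - 2419 = 619519/110 ≈ 5632.0)
1/(n + b(143)) = 1/(619519/110 - 108) = 1/(607639/110) = 110/607639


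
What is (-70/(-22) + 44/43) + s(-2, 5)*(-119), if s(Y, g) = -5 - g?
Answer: 564859/473 ≈ 1194.2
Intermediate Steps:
(-70/(-22) + 44/43) + s(-2, 5)*(-119) = (-70/(-22) + 44/43) + (-5 - 1*5)*(-119) = (-70*(-1/22) + 44*(1/43)) + (-5 - 5)*(-119) = (35/11 + 44/43) - 10*(-119) = 1989/473 + 1190 = 564859/473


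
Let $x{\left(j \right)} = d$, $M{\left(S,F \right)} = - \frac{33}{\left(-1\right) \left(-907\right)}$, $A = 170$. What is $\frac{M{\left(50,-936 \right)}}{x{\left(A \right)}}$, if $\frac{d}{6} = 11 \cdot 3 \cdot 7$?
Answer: $- \frac{1}{38094} \approx -2.6251 \cdot 10^{-5}$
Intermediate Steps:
$M{\left(S,F \right)} = - \frac{33}{907}$
$d = 1386$ ($d = 6 \cdot 11 \cdot 3 \cdot 7 = 6 \cdot 33 \cdot 7 = 6 \cdot 231 = 1386$)
$x{\left(j \right)} = 1386$
$\frac{M{\left(50,-936 \right)}}{x{\left(A \right)}} = - \frac{33}{907 \cdot 1386} = \left(- \frac{33}{907}\right) \frac{1}{1386} = - \frac{1}{38094}$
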